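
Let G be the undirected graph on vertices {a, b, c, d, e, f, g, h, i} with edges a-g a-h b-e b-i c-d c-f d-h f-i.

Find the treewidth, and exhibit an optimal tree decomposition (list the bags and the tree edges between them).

Every bag has size at most 2, so the width is 2 − 1 = 1 and tw(G) ≤ 1. G has an edge, so its treewidth is at least 1. Hence tw(G) = 1 exactly.

Treewidth 1.
One such decomposition:
Bags: B1 = {b, e}  B2 = {b, i}  B3 = {f, i}  B4 = {c, f}  B5 = {c, d}  B6 = {d, h}  B7 = {a, h}  B8 = {a, g}
Tree: B1–B2, B2–B3, B3–B4, B4–B5, B5–B6, B6–B7, B7–B8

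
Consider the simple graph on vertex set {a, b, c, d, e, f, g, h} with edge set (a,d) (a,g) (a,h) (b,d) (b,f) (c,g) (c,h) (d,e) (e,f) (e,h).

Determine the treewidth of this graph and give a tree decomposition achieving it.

Each bag holds 3 vertices, so the decomposition has width 2, which upper-bounds the treewidth. For the lower bound, G contains the cycle g–c–h–a–g, so G is not a forest; only forests have treewidth ≤ 1, hence tw(G) ≥ 2. Hence tw(G) = 2 exactly.

Treewidth 2.
One optimal decomposition is:
Bags: B1 = {a, c, g}  B2 = {a, c, h}  B3 = {a, d, h}  B4 = {d, e, h}  B5 = {b, d, e}  B6 = {b, e, f}
Tree: B1–B2, B2–B3, B3–B4, B4–B5, B5–B6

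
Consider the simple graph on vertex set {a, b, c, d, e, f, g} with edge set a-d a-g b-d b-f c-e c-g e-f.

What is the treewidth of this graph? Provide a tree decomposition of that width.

Treewidth 2.
One such decomposition:
Bags: B1 = {a, b, d}  B2 = {a, b, f}  B3 = {a, e, f}  B4 = {a, c, e}  B5 = {a, c, g}
Tree: B1–B2, B2–B3, B3–B4, B4–B5

Each bag holds 3 vertices, so the decomposition has width 2, which upper-bounds the treewidth. Since a–d–b–f–e–c–g–a is a cycle in G, G is not acyclic. Forests are exactly the graphs of treewidth ≤ 1, so tw(G) ≥ 2. Combining the bounds, tw(G) = 2.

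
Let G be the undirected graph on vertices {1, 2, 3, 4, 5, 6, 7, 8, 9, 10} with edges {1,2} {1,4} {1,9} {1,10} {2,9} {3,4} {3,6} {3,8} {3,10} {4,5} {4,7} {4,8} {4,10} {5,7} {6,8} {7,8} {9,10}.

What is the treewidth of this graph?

A width-2 tree decomposition is:
Bags: B1 = {3, 4, 10}  B2 = {3, 4, 8}  B3 = {3, 6, 8}  B4 = {4, 7, 8}  B5 = {1, 4, 10}  B6 = {1, 9, 10}  B7 = {1, 2, 9}  B8 = {4, 5, 7}
Tree: B1–B2, B2–B3, B2–B4, B1–B5, B5–B6, B6–B7, B4–B8
The largest bag has 3 vertices, giving width 2; this decomposition certifies tw(G) ≤ 2. Conversely, {1, 9, 10} is a clique of size 3, and the vertices of any clique must share a bag in every tree decomposition; so some bag has ≥ 3 vertices and tw(G) ≥ 2. The upper and lower bounds meet at 2, so that is the treewidth.

2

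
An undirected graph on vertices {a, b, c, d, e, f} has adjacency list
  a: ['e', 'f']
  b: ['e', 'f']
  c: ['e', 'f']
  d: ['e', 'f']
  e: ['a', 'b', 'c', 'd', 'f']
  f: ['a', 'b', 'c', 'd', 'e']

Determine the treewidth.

2

A width-2 tree decomposition is:
Bags: B1 = {d, e, f}  B2 = {b, e, f}  B3 = {c, e, f}  B4 = {a, e, f}
Tree: B1–B2, B2–B3, B2–B4
Each bag holds 3 vertices, so the decomposition has width 2, which upper-bounds the treewidth. On the other hand G contains the 3-clique {d, e, f}. A clique must lie in a single bag of any decomposition, so no decomposition can have width below 2. Combining the bounds, tw(G) = 2.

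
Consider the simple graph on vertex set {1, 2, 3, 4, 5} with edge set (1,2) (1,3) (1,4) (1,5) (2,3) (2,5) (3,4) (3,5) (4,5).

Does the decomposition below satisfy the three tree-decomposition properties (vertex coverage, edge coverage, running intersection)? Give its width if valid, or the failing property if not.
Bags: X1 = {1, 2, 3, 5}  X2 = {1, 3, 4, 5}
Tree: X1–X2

Yes; width 3.

Checking the three conditions: (i) the bags cover all of {1, 2, 3, 4, 5}; (ii) for each edge, some bag contains both endpoints; (iii) the bags containing any fixed vertex form a subtree. All hold, so the decomposition is valid with width 4 − 1 = 3.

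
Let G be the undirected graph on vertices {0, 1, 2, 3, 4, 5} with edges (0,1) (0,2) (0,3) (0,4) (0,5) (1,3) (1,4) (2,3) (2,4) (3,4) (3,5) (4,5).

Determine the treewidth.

3

A width-3 tree decomposition is:
Bags: B1 = {0, 3, 4, 5}  B2 = {0, 1, 3, 4}  B3 = {0, 2, 3, 4}
Tree: B1–B2, B2–B3
The largest bag has 4 vertices, giving width 3; this decomposition certifies tw(G) ≤ 3. Conversely, {0, 1, 3, 4} is a clique of size 4, and the vertices of any clique must share a bag in every tree decomposition; so some bag has ≥ 4 vertices and tw(G) ≥ 3. Therefore the treewidth is 3.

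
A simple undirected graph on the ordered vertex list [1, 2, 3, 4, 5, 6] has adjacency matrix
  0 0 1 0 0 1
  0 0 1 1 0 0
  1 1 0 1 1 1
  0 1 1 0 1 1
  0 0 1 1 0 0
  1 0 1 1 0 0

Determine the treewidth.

2

A width-2 tree decomposition is:
Bags: B1 = {2, 3, 4}  B2 = {3, 4, 5}  B3 = {3, 4, 6}  B4 = {1, 3, 6}
Tree: B1–B2, B1–B3, B3–B4
Every bag has size at most 3, so the width is 3 − 1 = 2 and tw(G) ≤ 2. For the lower bound, the 3 vertices {1, 3, 6} are pairwise adjacent, and any tree decomposition puts a clique entirely inside one bag — forcing width ≥ 2. Hence tw(G) = 2 exactly.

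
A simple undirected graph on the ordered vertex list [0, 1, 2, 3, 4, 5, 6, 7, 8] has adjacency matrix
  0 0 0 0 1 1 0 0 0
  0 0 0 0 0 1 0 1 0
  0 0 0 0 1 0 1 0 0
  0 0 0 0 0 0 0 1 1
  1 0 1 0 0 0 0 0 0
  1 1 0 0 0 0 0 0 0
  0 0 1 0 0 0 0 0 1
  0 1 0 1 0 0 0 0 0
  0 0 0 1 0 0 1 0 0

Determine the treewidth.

2

A width-2 tree decomposition is:
Bags: B1 = {1, 5, 7}  B2 = {0, 5, 7}  B3 = {0, 4, 7}  B4 = {2, 4, 7}  B5 = {2, 6, 7}  B6 = {6, 7, 8}  B7 = {3, 7, 8}
Tree: B1–B2, B2–B3, B3–B4, B4–B5, B5–B6, B6–B7
Every bag has size at most 3, so the width is 3 − 1 = 2 and tw(G) ≤ 2. For the lower bound, G contains the cycle 7–1–5–0–4–2–6–8–3–7, so G is not a forest; only forests have treewidth ≤ 1, hence tw(G) ≥ 2. Combining the bounds, tw(G) = 2.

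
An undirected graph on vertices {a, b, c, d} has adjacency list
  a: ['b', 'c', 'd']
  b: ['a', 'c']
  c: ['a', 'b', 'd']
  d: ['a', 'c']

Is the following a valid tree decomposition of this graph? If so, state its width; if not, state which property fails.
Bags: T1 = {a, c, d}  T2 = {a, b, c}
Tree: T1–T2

Every vertex of G appears in some bag (union = {a, b, c, d}); every edge is covered by a bag; and for each vertex v the set of bags containing v is connected in the bag tree. The decomposition is therefore valid. The largest bag has 3 vertices, so the width is 2.

Yes; width 2.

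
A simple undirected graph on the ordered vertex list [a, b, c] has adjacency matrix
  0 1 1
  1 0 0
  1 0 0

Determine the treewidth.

A width-1 tree decomposition is:
Bags: B1 = {a, c}  B2 = {a, b}
Tree: B1–B2
Every bag has size at most 2, so the width is 2 − 1 = 1 and tw(G) ≤ 1. Any graph with an edge has treewidth ≥ 1, and G has the edge a–c. Hence tw(G) = 1 exactly.

1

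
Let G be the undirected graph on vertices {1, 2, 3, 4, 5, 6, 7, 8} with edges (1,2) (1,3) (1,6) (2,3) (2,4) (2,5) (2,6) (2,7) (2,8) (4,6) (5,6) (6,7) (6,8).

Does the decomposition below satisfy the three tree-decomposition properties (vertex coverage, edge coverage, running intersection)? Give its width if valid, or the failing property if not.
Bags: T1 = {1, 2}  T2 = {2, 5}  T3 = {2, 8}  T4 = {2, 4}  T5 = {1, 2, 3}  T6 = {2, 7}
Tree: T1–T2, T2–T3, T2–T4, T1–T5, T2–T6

A tree decomposition must satisfy three properties: every vertex lies in some bag; for every edge, both endpoints lie together in some bag; and for every vertex, the bags containing it form a connected subtree. Here vertex 6 appears in no bag, so the decomposition is invalid.

No — vertex 6 appears in no bag.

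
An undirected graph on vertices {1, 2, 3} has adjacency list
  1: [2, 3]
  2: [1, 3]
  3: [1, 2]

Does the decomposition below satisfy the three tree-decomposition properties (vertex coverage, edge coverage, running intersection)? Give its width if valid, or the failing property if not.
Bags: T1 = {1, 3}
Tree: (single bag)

A tree decomposition must satisfy three properties: every vertex lies in some bag; for every edge, both endpoints lie together in some bag; and for every vertex, the bags containing it form a connected subtree. Here vertex 2 appears in no bag, so the decomposition is invalid.

No — vertex 2 appears in no bag.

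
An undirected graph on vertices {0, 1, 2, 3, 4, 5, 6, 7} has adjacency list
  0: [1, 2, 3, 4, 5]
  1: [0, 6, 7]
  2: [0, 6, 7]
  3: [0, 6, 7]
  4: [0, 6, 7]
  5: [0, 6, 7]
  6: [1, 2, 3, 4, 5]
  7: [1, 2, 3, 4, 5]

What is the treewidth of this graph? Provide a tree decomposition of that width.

Every bag has size at most 4, so the width is 4 − 1 = 3 and tw(G) ≤ 3. For the lower bound: the 4 vertex sets {5,7}, {3,6}, {0}, {4} are disjoint, each induces a connected subgraph, and every pair is joined by at least one edge of G. Contracting each set to a single vertex therefore yields K_{4} as a minor, and since treewidth is minor-monotone, tw(G) ≥ tw(K_{4}) = 3. Therefore the treewidth is 3.

Treewidth 3.
One such decomposition:
Bags: B1 = {0, 5, 6, 7}  B2 = {0, 3, 6, 7}  B3 = {0, 4, 6, 7}  B4 = {0, 2, 6, 7}  B5 = {0, 1, 6, 7}
Tree: B1–B2, B2–B3, B3–B4, B4–B5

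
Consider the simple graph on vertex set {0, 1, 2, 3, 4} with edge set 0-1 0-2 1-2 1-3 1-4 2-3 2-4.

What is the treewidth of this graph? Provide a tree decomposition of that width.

Treewidth 2.
Bags: B1 = {1, 2, 3}  B2 = {0, 1, 2}  B3 = {1, 2, 4}
Tree: B1–B2, B2–B3

Each bag holds 3 vertices, so the decomposition has width 2, which upper-bounds the treewidth. On the other hand G contains the 3-clique {0, 1, 2}. A clique must lie in a single bag of any decomposition, so no decomposition can have width below 2. Hence tw(G) = 2 exactly.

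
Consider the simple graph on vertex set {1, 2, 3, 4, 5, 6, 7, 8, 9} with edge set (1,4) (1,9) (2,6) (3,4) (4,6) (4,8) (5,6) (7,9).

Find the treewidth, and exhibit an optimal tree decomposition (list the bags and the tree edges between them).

The largest bag has 2 vertices, giving width 1; this decomposition certifies tw(G) ≤ 1. Since G has at least one edge (e.g. 9–1), it is not an edgeless graph, so tw(G) ≥ 1. The upper and lower bounds meet at 1, so that is the treewidth.

Treewidth 1.
One such decomposition:
Bags: B1 = {1, 9}  B2 = {1, 4}  B3 = {4, 6}  B4 = {7, 9}  B5 = {3, 4}  B6 = {2, 6}  B7 = {4, 8}  B8 = {5, 6}
Tree: B1–B2, B2–B3, B1–B4, B2–B5, B3–B6, B2–B7, B3–B8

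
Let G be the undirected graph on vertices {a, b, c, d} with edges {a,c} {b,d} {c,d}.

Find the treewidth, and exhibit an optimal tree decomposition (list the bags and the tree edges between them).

Each bag holds 2 vertices, so the decomposition has width 1, which upper-bounds the treewidth. G has an edge, so its treewidth is at least 1. The upper and lower bounds meet at 1, so that is the treewidth.

Treewidth 1.
Bags: B1 = {a, c}  B2 = {c, d}  B3 = {b, d}
Tree: B1–B2, B2–B3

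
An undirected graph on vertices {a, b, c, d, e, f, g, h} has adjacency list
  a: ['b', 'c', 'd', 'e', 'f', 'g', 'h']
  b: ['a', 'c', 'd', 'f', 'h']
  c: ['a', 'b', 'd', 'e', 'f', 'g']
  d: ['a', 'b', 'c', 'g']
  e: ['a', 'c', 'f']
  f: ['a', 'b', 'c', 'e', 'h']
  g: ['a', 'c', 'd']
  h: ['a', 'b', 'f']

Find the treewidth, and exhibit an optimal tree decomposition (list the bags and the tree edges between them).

Treewidth 3.
Bags: B1 = {a, b, c, f}  B2 = {a, b, f, h}  B3 = {a, c, e, f}  B4 = {a, b, c, d}  B5 = {a, c, d, g}
Tree: B1–B2, B1–B3, B1–B4, B4–B5

Each bag holds 4 vertices, so the decomposition has width 3, which upper-bounds the treewidth. For the lower bound, the 4 vertices {a, b, f, h} are pairwise adjacent, and any tree decomposition puts a clique entirely inside one bag — forcing width ≥ 3. Therefore the treewidth is 3.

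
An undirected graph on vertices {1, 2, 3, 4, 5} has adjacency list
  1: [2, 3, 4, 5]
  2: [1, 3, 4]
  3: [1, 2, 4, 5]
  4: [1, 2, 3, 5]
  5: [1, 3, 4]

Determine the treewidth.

3

A width-3 tree decomposition is:
Bags: B1 = {1, 2, 3, 4}  B2 = {1, 3, 4, 5}
Tree: B1–B2
The largest bag has 4 vertices, giving width 3; this decomposition certifies tw(G) ≤ 3. Conversely, {1, 2, 3, 4} is a clique of size 4, and the vertices of any clique must share a bag in every tree decomposition; so some bag has ≥ 4 vertices and tw(G) ≥ 3. Hence tw(G) = 3 exactly.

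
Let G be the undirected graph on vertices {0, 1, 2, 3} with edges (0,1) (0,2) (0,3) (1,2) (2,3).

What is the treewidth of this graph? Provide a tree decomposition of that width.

Each bag holds 3 vertices, so the decomposition has width 2, which upper-bounds the treewidth. On the other hand G contains the 3-clique {0, 1, 2}. A clique must lie in a single bag of any decomposition, so no decomposition can have width below 2. Combining the bounds, tw(G) = 2.

Treewidth 2.
One optimal decomposition is:
Bags: B1 = {0, 1, 2}  B2 = {0, 2, 3}
Tree: B1–B2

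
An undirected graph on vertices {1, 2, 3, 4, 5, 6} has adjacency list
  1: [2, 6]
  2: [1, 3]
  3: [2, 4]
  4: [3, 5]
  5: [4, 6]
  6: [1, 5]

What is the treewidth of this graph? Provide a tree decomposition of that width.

Treewidth 2.
Bags: B1 = {1, 2, 3}  B2 = {1, 3, 6}  B3 = {3, 5, 6}  B4 = {3, 4, 5}
Tree: B1–B2, B2–B3, B3–B4

The largest bag has 3 vertices, giving width 2; this decomposition certifies tw(G) ≤ 2. The edges 3–2–1–6–5–4–3 form a cycle, so G is not a tree and its treewidth is at least 2. Therefore the treewidth is 2.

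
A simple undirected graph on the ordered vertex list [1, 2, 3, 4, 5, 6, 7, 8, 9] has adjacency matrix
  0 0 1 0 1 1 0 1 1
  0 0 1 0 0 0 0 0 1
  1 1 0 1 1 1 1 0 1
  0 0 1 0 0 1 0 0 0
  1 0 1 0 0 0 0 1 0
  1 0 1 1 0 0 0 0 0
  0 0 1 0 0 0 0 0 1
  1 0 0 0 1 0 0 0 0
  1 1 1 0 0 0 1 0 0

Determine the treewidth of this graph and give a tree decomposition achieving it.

The largest bag has 3 vertices, giving width 2; this decomposition certifies tw(G) ≤ 2. On the other hand G contains the 3-clique {1, 5, 8}. A clique must lie in a single bag of any decomposition, so no decomposition can have width below 2. Hence tw(G) = 2 exactly.

Treewidth 2.
One such decomposition:
Bags: B1 = {1, 3, 9}  B2 = {3, 7, 9}  B3 = {1, 3, 5}  B4 = {1, 5, 8}  B5 = {2, 3, 9}  B6 = {1, 3, 6}  B7 = {3, 4, 6}
Tree: B1–B2, B1–B3, B3–B4, B2–B5, B1–B6, B6–B7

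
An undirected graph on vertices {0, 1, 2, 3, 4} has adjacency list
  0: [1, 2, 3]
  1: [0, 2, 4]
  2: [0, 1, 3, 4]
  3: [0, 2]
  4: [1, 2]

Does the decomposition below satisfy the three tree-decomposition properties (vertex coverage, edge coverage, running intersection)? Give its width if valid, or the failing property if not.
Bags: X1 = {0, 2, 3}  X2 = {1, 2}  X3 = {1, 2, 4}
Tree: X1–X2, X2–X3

A tree decomposition must satisfy three properties: every vertex lies in some bag; for every edge, both endpoints lie together in some bag; and for every vertex, the bags containing it form a connected subtree. Here edge (0,1) lies in no bag, so the decomposition is invalid.

No — edge (0,1) lies in no bag.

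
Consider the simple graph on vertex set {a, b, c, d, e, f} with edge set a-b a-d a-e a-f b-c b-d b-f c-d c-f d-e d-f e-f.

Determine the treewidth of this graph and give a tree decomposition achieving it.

The largest bag has 4 vertices, giving width 3; this decomposition certifies tw(G) ≤ 3. For the lower bound, the 4 vertices {b, c, d, f} are pairwise adjacent, and any tree decomposition puts a clique entirely inside one bag — forcing width ≥ 3. Combining the bounds, tw(G) = 3.

Treewidth 3.
One such decomposition:
Bags: B1 = {a, b, d, f}  B2 = {a, d, e, f}  B3 = {b, c, d, f}
Tree: B1–B2, B1–B3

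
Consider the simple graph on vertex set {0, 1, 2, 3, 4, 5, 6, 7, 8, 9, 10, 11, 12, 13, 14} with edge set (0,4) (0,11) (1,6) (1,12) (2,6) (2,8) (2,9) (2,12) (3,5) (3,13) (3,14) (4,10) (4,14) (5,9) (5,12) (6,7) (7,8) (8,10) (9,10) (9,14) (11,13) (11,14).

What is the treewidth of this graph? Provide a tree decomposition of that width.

Treewidth 3.
One such decomposition:
Bags: B1 = {1, 6, 7, 12}  B2 = {2, 6, 7, 12}  B3 = {2, 7, 8, 12}  B4 = {2, 5, 8, 12}  B5 = {2, 5, 8, 9}  B6 = {5, 8, 9, 10}  B7 = {3, 5, 9, 10}  B8 = {3, 9, 10, 14}  B9 = {3, 4, 10, 14}  B10 = {3, 4, 13, 14}  B11 = {4, 11, 13, 14}  B12 = {0, 4, 11, 13}
Tree: B1–B2, B2–B3, B3–B4, B4–B5, B5–B6, B6–B7, B7–B8, B8–B9, B9–B10, B10–B11, B11–B12

The largest bag has 4 vertices, giving width 3; this decomposition certifies tw(G) ≤ 3. For the lower bound: the 4 vertex sets {1,6,7}, {12}, {2}, {5,8,9,10} are disjoint, each induces a connected subgraph, and every pair is joined by at least one edge of G. Contracting each set to a single vertex therefore yields K_{4} as a minor, and since treewidth is minor-monotone, tw(G) ≥ tw(K_{4}) = 3. Hence tw(G) = 3 exactly.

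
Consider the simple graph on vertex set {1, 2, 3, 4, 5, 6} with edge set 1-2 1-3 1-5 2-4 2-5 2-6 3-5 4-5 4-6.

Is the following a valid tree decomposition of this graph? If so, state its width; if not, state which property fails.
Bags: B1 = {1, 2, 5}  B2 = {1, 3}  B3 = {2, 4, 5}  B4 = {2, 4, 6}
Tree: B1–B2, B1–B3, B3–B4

A tree decomposition must satisfy three properties: every vertex lies in some bag; for every edge, both endpoints lie together in some bag; and for every vertex, the bags containing it form a connected subtree. Here edge (5,3) lies in no bag, so the decomposition is invalid.

No — edge (5,3) lies in no bag.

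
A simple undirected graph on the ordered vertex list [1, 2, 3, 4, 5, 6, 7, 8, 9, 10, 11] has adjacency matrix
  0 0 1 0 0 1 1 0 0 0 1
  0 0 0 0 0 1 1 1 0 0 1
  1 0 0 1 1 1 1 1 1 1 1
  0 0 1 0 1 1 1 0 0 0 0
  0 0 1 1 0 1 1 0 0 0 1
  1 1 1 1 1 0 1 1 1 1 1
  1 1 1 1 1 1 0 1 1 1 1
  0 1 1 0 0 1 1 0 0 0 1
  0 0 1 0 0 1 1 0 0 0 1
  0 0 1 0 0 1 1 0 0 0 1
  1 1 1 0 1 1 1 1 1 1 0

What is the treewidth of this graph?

4

A width-4 tree decomposition is:
Bags: B1 = {1, 3, 6, 7, 11}  B2 = {3, 6, 7, 10, 11}  B3 = {3, 6, 7, 8, 11}  B4 = {3, 5, 6, 7, 11}  B5 = {3, 6, 7, 9, 11}  B6 = {3, 4, 5, 6, 7}  B7 = {2, 6, 7, 8, 11}
Tree: B1–B2, B2–B3, B3–B4, B4–B5, B4–B6, B3–B7
Each bag holds 5 vertices, so the decomposition has width 4, which upper-bounds the treewidth. For the lower bound, the 5 vertices {2, 6, 7, 8, 11} are pairwise adjacent, and any tree decomposition puts a clique entirely inside one bag — forcing width ≥ 4. Hence tw(G) = 4 exactly.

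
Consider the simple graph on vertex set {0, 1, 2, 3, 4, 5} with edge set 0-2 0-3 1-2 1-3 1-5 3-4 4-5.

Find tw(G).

2

A width-2 tree decomposition is:
Bags: B1 = {3, 4, 5}  B2 = {1, 3, 5}  B3 = {0, 1, 3}  B4 = {0, 1, 2}
Tree: B1–B2, B2–B3, B3–B4
Every bag has size at most 3, so the width is 3 − 1 = 2 and tw(G) ≤ 2. The edges 4–5–1–3–4 form a cycle, so G is not a tree and its treewidth is at least 2. The upper and lower bounds meet at 2, so that is the treewidth.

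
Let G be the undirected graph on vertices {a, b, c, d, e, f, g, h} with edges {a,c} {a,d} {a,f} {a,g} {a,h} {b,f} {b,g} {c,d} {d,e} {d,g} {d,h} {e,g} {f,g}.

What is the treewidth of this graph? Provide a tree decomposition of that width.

Treewidth 2.
Bags: B1 = {a, d, g}  B2 = {d, e, g}  B3 = {a, f, g}  B4 = {a, d, h}  B5 = {a, c, d}  B6 = {b, f, g}
Tree: B1–B2, B1–B3, B1–B4, B1–B5, B3–B6

Each bag holds 3 vertices, so the decomposition has width 2, which upper-bounds the treewidth. For the lower bound, the 3 vertices {d, e, g} are pairwise adjacent, and any tree decomposition puts a clique entirely inside one bag — forcing width ≥ 2. Hence tw(G) = 2 exactly.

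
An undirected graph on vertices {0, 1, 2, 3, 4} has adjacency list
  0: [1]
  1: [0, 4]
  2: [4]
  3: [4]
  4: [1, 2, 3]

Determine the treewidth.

1

A width-1 tree decomposition is:
Bags: B1 = {1, 4}  B2 = {0, 1}  B3 = {2, 4}  B4 = {3, 4}
Tree: B1–B2, B1–B3, B3–B4
Each bag holds 2 vertices, so the decomposition has width 1, which upper-bounds the treewidth. G has an edge, so its treewidth is at least 1. Hence tw(G) = 1 exactly.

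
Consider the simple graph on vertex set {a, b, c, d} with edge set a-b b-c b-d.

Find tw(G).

A width-1 tree decomposition is:
Bags: B1 = {a, b}  B2 = {b, c}  B3 = {b, d}
Tree: B1–B2, B1–B3
Each bag holds 2 vertices, so the decomposition has width 1, which upper-bounds the treewidth. G has an edge, so its treewidth is at least 1. Hence tw(G) = 1 exactly.

1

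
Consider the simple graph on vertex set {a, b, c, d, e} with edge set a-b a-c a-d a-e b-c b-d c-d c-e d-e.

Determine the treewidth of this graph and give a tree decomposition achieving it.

Treewidth 3.
One optimal decomposition is:
Bags: B1 = {a, b, c, d}  B2 = {a, c, d, e}
Tree: B1–B2

Each bag holds 4 vertices, so the decomposition has width 3, which upper-bounds the treewidth. For the lower bound, the 4 vertices {a, c, d, e} are pairwise adjacent, and any tree decomposition puts a clique entirely inside one bag — forcing width ≥ 3. The upper and lower bounds meet at 3, so that is the treewidth.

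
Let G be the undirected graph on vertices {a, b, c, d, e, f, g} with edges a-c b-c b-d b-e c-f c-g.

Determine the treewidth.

A width-1 tree decomposition is:
Bags: B1 = {b, c}  B2 = {c, g}  B3 = {b, e}  B4 = {c, f}  B5 = {b, d}  B6 = {a, c}
Tree: B1–B2, B1–B3, B2–B4, B1–B5, B4–B6
Every bag has size at most 2, so the width is 2 − 1 = 1 and tw(G) ≤ 1. Since G has at least one edge (e.g. b–c), it is not an edgeless graph, so tw(G) ≥ 1. The upper and lower bounds meet at 1, so that is the treewidth.

1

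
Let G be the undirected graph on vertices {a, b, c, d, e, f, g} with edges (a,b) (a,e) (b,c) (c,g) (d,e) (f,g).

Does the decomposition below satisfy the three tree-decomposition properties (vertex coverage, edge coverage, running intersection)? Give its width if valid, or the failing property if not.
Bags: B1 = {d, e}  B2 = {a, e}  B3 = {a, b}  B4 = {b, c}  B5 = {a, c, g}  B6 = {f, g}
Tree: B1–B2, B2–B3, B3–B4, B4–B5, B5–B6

No — bags containing vertex a are not connected in the tree.

A tree decomposition must satisfy three properties: every vertex lies in some bag; for every edge, both endpoints lie together in some bag; and for every vertex, the bags containing it form a connected subtree. Here bags containing vertex a are not connected in the tree, so the decomposition is invalid.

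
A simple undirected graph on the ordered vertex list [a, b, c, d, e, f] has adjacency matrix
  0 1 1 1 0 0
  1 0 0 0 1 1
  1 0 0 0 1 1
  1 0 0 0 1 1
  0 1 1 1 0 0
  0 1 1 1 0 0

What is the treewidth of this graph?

A width-3 tree decomposition is:
Bags: B1 = {a, c, e, f}  B2 = {a, d, e, f}  B3 = {a, b, e, f}
Tree: B1–B2, B2–B3
Each bag holds 4 vertices, so the decomposition has width 3, which upper-bounds the treewidth. For the lower bound: the 4 vertex sets {c,e}, {a,d}, {f}, {b} are disjoint, each induces a connected subgraph, and every pair is joined by at least one edge of G. Contracting each set to a single vertex therefore yields K_{4} as a minor, and since treewidth is minor-monotone, tw(G) ≥ tw(K_{4}) = 3. The upper and lower bounds meet at 3, so that is the treewidth.

3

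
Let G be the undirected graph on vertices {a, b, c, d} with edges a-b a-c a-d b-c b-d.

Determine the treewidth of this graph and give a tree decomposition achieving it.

Treewidth 2.
One such decomposition:
Bags: B1 = {a, b, c}  B2 = {a, b, d}
Tree: B1–B2

The largest bag has 3 vertices, giving width 2; this decomposition certifies tw(G) ≤ 2. Conversely, {a, b, d} is a clique of size 3, and the vertices of any clique must share a bag in every tree decomposition; so some bag has ≥ 3 vertices and tw(G) ≥ 2. Hence tw(G) = 2 exactly.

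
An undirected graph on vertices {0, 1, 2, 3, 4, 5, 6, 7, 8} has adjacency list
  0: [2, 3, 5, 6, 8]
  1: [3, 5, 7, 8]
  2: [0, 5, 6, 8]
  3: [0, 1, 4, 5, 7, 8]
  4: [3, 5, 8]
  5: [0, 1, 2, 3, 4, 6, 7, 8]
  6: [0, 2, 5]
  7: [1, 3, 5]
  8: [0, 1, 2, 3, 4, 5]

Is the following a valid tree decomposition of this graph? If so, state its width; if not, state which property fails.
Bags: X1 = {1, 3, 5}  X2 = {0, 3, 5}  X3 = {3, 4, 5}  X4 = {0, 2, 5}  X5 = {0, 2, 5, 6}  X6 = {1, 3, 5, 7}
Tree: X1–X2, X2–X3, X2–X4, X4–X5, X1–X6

A tree decomposition must satisfy three properties: every vertex lies in some bag; for every edge, both endpoints lie together in some bag; and for every vertex, the bags containing it form a connected subtree. Here vertex 8 appears in no bag, so the decomposition is invalid.

No — vertex 8 appears in no bag.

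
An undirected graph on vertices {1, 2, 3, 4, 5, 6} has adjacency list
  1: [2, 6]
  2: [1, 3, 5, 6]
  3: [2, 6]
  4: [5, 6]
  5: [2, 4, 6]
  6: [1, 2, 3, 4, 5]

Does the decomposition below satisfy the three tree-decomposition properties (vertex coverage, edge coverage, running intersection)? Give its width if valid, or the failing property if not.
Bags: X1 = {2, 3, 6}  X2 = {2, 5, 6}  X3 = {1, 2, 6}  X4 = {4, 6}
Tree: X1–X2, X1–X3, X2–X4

A tree decomposition must satisfy three properties: every vertex lies in some bag; for every edge, both endpoints lie together in some bag; and for every vertex, the bags containing it form a connected subtree. Here edge (5,4) lies in no bag, so the decomposition is invalid.

No — edge (5,4) lies in no bag.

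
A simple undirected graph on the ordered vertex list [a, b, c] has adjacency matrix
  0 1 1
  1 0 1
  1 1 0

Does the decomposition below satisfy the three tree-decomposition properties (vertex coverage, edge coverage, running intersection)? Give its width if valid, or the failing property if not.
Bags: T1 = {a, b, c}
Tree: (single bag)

Yes; width 2.

Every vertex of G appears in some bag (union = {a, b, c}); every edge is covered by a bag; and for each vertex v the set of bags containing v is connected in the bag tree. The decomposition is therefore valid. The largest bag has 3 vertices, so the width is 2.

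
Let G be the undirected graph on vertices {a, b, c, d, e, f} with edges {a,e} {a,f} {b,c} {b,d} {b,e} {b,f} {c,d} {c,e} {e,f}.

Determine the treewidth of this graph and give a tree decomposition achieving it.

Every bag has size at most 3, so the width is 3 − 1 = 2 and tw(G) ≤ 2. For the lower bound, the 3 vertices {b, c, d} are pairwise adjacent, and any tree decomposition puts a clique entirely inside one bag — forcing width ≥ 2. Hence tw(G) = 2 exactly.

Treewidth 2.
Bags: B1 = {a, e, f}  B2 = {b, e, f}  B3 = {b, c, e}  B4 = {b, c, d}
Tree: B1–B2, B2–B3, B3–B4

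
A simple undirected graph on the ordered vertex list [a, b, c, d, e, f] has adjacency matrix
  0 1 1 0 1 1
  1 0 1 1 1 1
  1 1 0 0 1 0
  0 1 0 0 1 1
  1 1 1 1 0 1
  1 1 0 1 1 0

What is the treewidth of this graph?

A width-3 tree decomposition is:
Bags: B1 = {a, b, c, e}  B2 = {a, b, e, f}  B3 = {b, d, e, f}
Tree: B1–B2, B2–B3
The largest bag has 4 vertices, giving width 3; this decomposition certifies tw(G) ≤ 3. For the lower bound, the 4 vertices {a, b, c, e} are pairwise adjacent, and any tree decomposition puts a clique entirely inside one bag — forcing width ≥ 3. The upper and lower bounds meet at 3, so that is the treewidth.

3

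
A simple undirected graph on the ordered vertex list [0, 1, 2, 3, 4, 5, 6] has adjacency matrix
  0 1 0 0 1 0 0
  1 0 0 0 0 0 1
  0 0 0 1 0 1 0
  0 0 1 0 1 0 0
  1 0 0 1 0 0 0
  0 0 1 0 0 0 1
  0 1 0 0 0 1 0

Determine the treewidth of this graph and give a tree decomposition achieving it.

The largest bag has 3 vertices, giving width 2; this decomposition certifies tw(G) ≤ 2. For the lower bound, G contains the cycle 6–5–2–3–4–0–1–6, so G is not a forest; only forests have treewidth ≤ 1, hence tw(G) ≥ 2. The upper and lower bounds meet at 2, so that is the treewidth.

Treewidth 2.
One optimal decomposition is:
Bags: B1 = {2, 5, 6}  B2 = {2, 3, 6}  B3 = {3, 4, 6}  B4 = {0, 4, 6}  B5 = {0, 1, 6}
Tree: B1–B2, B2–B3, B3–B4, B4–B5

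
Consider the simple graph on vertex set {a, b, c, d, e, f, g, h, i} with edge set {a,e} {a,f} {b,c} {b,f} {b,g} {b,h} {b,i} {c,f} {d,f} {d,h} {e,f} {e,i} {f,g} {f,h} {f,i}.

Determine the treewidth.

A width-2 tree decomposition is:
Bags: B1 = {b, f, i}  B2 = {b, f, g}  B3 = {b, c, f}  B4 = {b, f, h}  B5 = {e, f, i}  B6 = {d, f, h}  B7 = {a, e, f}
Tree: B1–B2, B1–B3, B2–B4, B1–B5, B4–B6, B5–B7
Each bag holds 3 vertices, so the decomposition has width 2, which upper-bounds the treewidth. Conversely, {d, f, h} is a clique of size 3, and the vertices of any clique must share a bag in every tree decomposition; so some bag has ≥ 3 vertices and tw(G) ≥ 2. Combining the bounds, tw(G) = 2.

2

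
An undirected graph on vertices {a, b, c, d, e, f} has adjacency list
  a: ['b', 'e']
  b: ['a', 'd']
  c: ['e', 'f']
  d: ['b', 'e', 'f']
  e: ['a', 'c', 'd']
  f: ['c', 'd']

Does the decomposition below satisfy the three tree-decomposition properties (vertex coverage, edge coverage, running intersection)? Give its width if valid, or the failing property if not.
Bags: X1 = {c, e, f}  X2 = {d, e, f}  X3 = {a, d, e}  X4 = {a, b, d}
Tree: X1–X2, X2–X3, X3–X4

Checking the three conditions: (i) the bags cover all of {a, b, c, d, e, f}; (ii) for each edge, some bag contains both endpoints; (iii) the bags containing any fixed vertex form a subtree. All hold, so the decomposition is valid with width 3 − 1 = 2.

Yes; width 2.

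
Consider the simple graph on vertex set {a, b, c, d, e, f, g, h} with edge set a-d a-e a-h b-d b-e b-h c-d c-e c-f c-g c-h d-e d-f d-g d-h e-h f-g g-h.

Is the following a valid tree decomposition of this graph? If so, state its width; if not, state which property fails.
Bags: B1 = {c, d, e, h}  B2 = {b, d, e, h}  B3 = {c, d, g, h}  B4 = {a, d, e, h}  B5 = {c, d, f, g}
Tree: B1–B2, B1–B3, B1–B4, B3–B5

Vertex coverage: the bags together contain {a, b, c, d, e, f, g, h}, the full vertex set. Edge coverage: each edge of G has both endpoints in at least one bag. Running intersection: for every vertex, the bags containing it form a connected subtree. All three properties hold, so this is a valid tree decomposition of width max|bag| − 1 = 3, and hence tw(G) ≤ 3.

Yes; width 3.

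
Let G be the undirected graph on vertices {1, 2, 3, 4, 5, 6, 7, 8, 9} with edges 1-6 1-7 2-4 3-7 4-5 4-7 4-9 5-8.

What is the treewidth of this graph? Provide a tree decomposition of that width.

Treewidth 1.
One such decomposition:
Bags: B1 = {4, 5}  B2 = {4, 7}  B3 = {4, 9}  B4 = {3, 7}  B5 = {5, 8}  B6 = {1, 7}  B7 = {2, 4}  B8 = {1, 6}
Tree: B1–B2, B1–B3, B2–B4, B1–B5, B2–B6, B2–B7, B6–B8

Each bag holds 2 vertices, so the decomposition has width 1, which upper-bounds the treewidth. Any graph with an edge has treewidth ≥ 1, and G has the edge 4–5. The upper and lower bounds meet at 1, so that is the treewidth.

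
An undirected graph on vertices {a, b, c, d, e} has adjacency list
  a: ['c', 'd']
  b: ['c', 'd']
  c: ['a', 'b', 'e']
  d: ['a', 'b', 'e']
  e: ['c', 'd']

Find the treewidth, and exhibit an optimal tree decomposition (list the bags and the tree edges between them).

Every bag has size at most 3, so the width is 3 − 1 = 2 and tw(G) ≤ 2. The edges c–e–d–b–c form a cycle, so G is not a tree and its treewidth is at least 2. Hence tw(G) = 2 exactly.

Treewidth 2.
Bags: B1 = {c, d, e}  B2 = {b, c, d}  B3 = {a, c, d}
Tree: B1–B2, B2–B3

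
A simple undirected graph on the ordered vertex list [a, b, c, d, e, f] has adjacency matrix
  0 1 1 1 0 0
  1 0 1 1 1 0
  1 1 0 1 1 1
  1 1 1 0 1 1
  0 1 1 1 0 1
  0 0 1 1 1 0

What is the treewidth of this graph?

A width-3 tree decomposition is:
Bags: B1 = {c, d, e, f}  B2 = {b, c, d, e}  B3 = {a, b, c, d}
Tree: B1–B2, B2–B3
Every bag has size at most 4, so the width is 4 − 1 = 3 and tw(G) ≤ 3. Conversely, {c, d, e, f} is a clique of size 4, and the vertices of any clique must share a bag in every tree decomposition; so some bag has ≥ 4 vertices and tw(G) ≥ 3. Combining the bounds, tw(G) = 3.

3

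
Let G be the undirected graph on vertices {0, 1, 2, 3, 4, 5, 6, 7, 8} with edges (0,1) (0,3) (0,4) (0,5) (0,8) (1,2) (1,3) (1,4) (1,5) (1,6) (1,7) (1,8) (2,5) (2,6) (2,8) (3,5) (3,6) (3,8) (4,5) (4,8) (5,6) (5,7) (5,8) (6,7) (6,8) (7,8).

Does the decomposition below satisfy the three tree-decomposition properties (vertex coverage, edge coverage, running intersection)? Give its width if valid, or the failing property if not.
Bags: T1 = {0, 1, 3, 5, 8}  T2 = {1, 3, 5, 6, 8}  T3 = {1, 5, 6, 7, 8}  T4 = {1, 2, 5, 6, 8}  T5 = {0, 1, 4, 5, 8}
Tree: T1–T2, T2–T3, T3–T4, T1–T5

Checking the three conditions: (i) the bags cover all of {0, 1, 2, 3, 4, 5, 6, 7, 8}; (ii) for each edge, some bag contains both endpoints; (iii) the bags containing any fixed vertex form a subtree. All hold, so the decomposition is valid with width 5 − 1 = 4.

Yes; width 4.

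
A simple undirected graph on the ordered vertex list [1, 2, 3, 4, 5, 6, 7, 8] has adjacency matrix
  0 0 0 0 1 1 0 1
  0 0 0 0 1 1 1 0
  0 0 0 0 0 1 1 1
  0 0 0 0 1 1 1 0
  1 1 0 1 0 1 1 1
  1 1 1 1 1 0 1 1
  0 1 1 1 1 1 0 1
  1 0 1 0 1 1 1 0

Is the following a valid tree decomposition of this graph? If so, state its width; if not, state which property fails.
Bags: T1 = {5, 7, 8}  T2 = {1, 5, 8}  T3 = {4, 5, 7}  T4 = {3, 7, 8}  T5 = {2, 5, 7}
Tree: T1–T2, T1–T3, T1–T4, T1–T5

A tree decomposition must satisfy three properties: every vertex lies in some bag; for every edge, both endpoints lie together in some bag; and for every vertex, the bags containing it form a connected subtree. Here vertex 6 appears in no bag, so the decomposition is invalid.

No — vertex 6 appears in no bag.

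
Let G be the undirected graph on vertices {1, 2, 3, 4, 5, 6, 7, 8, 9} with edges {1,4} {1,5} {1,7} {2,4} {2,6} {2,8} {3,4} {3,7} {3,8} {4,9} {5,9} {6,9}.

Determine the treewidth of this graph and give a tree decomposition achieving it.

Every bag has size at most 4, so the width is 4 − 1 = 3 and tw(G) ≤ 3. For the lower bound: the 4 vertex sets {1,5,7}, {3}, {4}, {2,6,8,9} are disjoint, each induces a connected subgraph, and every pair is joined by at least one edge of G. Contracting each set to a single vertex therefore yields K_{4} as a minor, and since treewidth is minor-monotone, tw(G) ≥ tw(K_{4}) = 3. Combining the bounds, tw(G) = 3.

Treewidth 3.
Bags: B1 = {1, 3, 5, 7}  B2 = {1, 3, 4, 5}  B3 = {3, 4, 5, 9}  B4 = {3, 4, 8, 9}  B5 = {2, 4, 8, 9}  B6 = {2, 6, 8, 9}
Tree: B1–B2, B2–B3, B3–B4, B4–B5, B5–B6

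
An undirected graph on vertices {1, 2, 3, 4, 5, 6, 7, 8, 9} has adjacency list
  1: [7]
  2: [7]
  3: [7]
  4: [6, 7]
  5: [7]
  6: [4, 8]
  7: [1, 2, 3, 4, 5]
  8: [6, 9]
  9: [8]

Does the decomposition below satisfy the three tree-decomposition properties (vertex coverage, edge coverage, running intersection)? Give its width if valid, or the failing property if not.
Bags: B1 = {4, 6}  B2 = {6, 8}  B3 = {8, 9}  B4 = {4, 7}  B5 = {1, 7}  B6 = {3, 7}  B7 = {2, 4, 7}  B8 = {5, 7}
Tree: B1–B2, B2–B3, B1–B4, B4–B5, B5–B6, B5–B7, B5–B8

No — bags containing vertex 4 are not connected in the tree.

A tree decomposition must satisfy three properties: every vertex lies in some bag; for every edge, both endpoints lie together in some bag; and for every vertex, the bags containing it form a connected subtree. Here bags containing vertex 4 are not connected in the tree, so the decomposition is invalid.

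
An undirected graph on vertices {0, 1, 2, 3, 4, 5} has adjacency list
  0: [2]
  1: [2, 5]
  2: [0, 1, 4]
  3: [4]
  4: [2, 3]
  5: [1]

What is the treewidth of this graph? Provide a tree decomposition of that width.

Treewidth 1.
One optimal decomposition is:
Bags: B1 = {1, 2}  B2 = {2, 4}  B3 = {0, 2}  B4 = {3, 4}  B5 = {1, 5}
Tree: B1–B2, B1–B3, B2–B4, B1–B5

The largest bag has 2 vertices, giving width 1; this decomposition certifies tw(G) ≤ 1. Since G has at least one edge (e.g. 2–1), it is not an edgeless graph, so tw(G) ≥ 1. Combining the bounds, tw(G) = 1.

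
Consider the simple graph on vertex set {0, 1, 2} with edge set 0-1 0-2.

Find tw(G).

1

A width-1 tree decomposition is:
Bags: B1 = {0, 2}  B2 = {0, 1}
Tree: B1–B2
Every bag has size at most 2, so the width is 2 − 1 = 1 and tw(G) ≤ 1. G has an edge, so its treewidth is at least 1. Therefore the treewidth is 1.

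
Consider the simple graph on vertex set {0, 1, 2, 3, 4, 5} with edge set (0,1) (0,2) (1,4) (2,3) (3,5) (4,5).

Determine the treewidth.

A width-2 tree decomposition is:
Bags: B1 = {2, 3, 5}  B2 = {2, 4, 5}  B3 = {1, 2, 4}  B4 = {0, 1, 2}
Tree: B1–B2, B2–B3, B3–B4
The largest bag has 3 vertices, giving width 2; this decomposition certifies tw(G) ≤ 2. The edges 2–3–5–4–1–0–2 form a cycle, so G is not a tree and its treewidth is at least 2. Combining the bounds, tw(G) = 2.

2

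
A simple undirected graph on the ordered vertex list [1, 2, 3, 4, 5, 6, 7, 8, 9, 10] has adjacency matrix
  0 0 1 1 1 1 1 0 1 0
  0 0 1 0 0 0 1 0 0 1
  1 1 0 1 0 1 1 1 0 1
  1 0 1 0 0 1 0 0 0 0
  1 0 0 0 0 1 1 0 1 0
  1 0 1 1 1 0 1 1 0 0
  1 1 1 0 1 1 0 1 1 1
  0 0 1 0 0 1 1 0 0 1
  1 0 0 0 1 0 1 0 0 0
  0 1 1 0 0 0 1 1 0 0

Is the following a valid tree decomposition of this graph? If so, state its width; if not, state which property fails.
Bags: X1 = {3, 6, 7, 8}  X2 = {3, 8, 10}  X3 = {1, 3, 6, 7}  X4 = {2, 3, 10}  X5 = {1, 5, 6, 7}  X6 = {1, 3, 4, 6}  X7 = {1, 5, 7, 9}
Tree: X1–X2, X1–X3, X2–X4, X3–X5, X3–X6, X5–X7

A tree decomposition must satisfy three properties: every vertex lies in some bag; for every edge, both endpoints lie together in some bag; and for every vertex, the bags containing it form a connected subtree. Here edge (7,10) lies in no bag, so the decomposition is invalid.

No — edge (7,10) lies in no bag.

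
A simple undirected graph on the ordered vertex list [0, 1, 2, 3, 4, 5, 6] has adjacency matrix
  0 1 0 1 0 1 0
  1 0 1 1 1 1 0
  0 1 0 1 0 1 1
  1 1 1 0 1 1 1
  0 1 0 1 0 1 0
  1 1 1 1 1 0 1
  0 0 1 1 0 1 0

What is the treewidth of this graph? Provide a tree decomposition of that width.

Each bag holds 4 vertices, so the decomposition has width 3, which upper-bounds the treewidth. Conversely, {0, 1, 3, 5} is a clique of size 4, and the vertices of any clique must share a bag in every tree decomposition; so some bag has ≥ 4 vertices and tw(G) ≥ 3. Therefore the treewidth is 3.

Treewidth 3.
Bags: B1 = {0, 1, 3, 5}  B2 = {1, 2, 3, 5}  B3 = {2, 3, 5, 6}  B4 = {1, 3, 4, 5}
Tree: B1–B2, B2–B3, B1–B4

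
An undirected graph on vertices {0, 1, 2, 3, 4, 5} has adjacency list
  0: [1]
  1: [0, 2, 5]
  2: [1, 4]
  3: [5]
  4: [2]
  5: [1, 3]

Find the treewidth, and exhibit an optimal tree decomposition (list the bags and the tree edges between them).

The largest bag has 2 vertices, giving width 1; this decomposition certifies tw(G) ≤ 1. Any graph with an edge has treewidth ≥ 1, and G has the edge 5–1. Combining the bounds, tw(G) = 1.

Treewidth 1.
One such decomposition:
Bags: B1 = {1, 5}  B2 = {1, 2}  B3 = {2, 4}  B4 = {0, 1}  B5 = {3, 5}
Tree: B1–B2, B2–B3, B2–B4, B1–B5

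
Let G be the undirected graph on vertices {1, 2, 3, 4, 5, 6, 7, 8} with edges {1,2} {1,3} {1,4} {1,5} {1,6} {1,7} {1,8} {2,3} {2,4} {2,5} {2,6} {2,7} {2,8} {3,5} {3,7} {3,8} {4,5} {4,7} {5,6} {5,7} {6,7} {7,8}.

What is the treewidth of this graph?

4

A width-4 tree decomposition is:
Bags: B1 = {1, 2, 3, 5, 7}  B2 = {1, 2, 4, 5, 7}  B3 = {1, 2, 3, 7, 8}  B4 = {1, 2, 5, 6, 7}
Tree: B1–B2, B1–B3, B1–B4
Every bag has size at most 5, so the width is 5 − 1 = 4 and tw(G) ≤ 4. Conversely, {1, 2, 3, 7, 8} is a clique of size 5, and the vertices of any clique must share a bag in every tree decomposition; so some bag has ≥ 5 vertices and tw(G) ≥ 4. Therefore the treewidth is 4.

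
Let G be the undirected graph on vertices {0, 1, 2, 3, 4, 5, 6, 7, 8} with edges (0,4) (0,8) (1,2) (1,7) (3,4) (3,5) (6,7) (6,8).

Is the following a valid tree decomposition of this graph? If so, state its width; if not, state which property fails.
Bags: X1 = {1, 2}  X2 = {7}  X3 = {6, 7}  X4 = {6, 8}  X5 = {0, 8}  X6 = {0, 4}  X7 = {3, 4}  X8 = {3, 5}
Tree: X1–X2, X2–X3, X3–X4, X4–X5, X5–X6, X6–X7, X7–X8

No — edge (1,7) lies in no bag.

A tree decomposition must satisfy three properties: every vertex lies in some bag; for every edge, both endpoints lie together in some bag; and for every vertex, the bags containing it form a connected subtree. Here edge (1,7) lies in no bag, so the decomposition is invalid.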